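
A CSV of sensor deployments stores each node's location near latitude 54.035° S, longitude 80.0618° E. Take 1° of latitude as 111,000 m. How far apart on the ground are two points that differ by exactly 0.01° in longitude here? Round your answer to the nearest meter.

652 meters

One degree of longitude here spans 111000 × cos 54.035° = 111000 × 0.5873 ≈ 65189.3 m; 0.01° of that is 651.893 m.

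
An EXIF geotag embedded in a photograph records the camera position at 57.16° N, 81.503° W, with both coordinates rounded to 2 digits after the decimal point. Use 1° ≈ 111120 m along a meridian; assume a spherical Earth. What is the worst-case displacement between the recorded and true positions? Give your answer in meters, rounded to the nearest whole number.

Rounding to 2 decimal places leaves each coordinate within ±0.005° of the true value.
Latitude error → 0.005 × 111120 = 555.6 m along the meridian.
East–west component at 57.16°: 0.005° × 111120 × cos 57.16° ≈ 0.005 × 60259.8 ≈ 301.299 m.
The two errors are perpendicular, so the maximum displacement is √(555.6² + 301.299²) ≈ 632.038 m.

632 meters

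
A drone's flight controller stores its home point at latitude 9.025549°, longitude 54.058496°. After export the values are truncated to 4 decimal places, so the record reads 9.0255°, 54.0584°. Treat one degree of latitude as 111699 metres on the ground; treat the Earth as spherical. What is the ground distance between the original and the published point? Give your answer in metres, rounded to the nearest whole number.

Δlat = 9.025549 − 9.0255 = +0.000049°; Δlon = 54.058496 − 54.0584 = +0.000096°.
N–S: 0.000049° × 111699 m/° = 5.47325 m.
E–W at 9.0255°: 0.000096° × 111699 × cos 9.0255° = 0.000096 × 111699 × 0.9876 ≈ 10.5903 m.
Hypotenuse of the two orthogonal shifts: √(5.47325² + 10.5903²) = 11.9211 m.

12 metres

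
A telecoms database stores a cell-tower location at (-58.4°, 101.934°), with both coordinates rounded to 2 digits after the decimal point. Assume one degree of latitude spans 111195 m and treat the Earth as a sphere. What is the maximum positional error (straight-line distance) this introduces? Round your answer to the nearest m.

628 m

Rounding to 2 decimal places leaves each coordinate within ±0.005° of the true value.
Latitude error → 0.005 × 111195 = 555.975 m along the meridian.
Longitude error → 0.005 × 111195 × cos 58.4° = 0.005 × 111195 × 0.5240 ≈ 291.323 m.
Combining orthogonally: (555.975² + 291.323²)^½ ≈ 627.676 m.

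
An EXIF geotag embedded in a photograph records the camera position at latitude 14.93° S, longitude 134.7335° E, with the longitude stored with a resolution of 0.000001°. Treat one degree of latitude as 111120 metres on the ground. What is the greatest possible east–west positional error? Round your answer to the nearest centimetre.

With a 0.000001° grid the true value lies within half a step, ±0.000001°/2 = ±5e-07°, of the stored one.
At latitude 14.93° a degree of longitude spans 111120 m × cos 14.93° = 111120 × 0.9662 ≈ 107369 m.
So at most 5e-07° × 107369 ≈ 0.0536844 m east–west.
That is 0.0536844 m = 5.3684 cm.

5 centimetres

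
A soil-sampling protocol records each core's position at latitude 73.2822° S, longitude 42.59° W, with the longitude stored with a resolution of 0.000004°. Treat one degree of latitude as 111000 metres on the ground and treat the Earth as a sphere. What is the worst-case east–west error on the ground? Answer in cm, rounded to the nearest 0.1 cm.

6.4 cm

With a 0.000004° grid the true value lies within half a step, ±0.000004°/2 = ±2e-06°, of the stored one.
One degree of longitude at 73.2822° is 111000 × cos 73.2822° ≈ 111000 × 0.2877 = 31930 m.
So at most 2e-06° × 31930 ≈ 0.0638601 m east–west.
That is 0.0638601 m = 6.386 cm.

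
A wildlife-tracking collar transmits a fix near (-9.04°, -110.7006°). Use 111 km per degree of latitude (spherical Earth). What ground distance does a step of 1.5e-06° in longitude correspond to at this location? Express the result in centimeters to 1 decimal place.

16.4 centimeters

At 9.04° a degree of longitude is 111000 × cos 9.04° ≈ 109621 m, so 1.5e-06° corresponds to 0.164432 m.
That is 0.164432 m = 16.443 cm.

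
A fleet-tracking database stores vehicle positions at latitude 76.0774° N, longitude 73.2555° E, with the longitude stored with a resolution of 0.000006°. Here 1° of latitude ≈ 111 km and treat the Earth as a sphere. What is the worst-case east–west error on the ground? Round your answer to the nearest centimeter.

With a 0.000006° grid the true value lies within half a step, ±0.000006°/2 = ±3e-06°, of the stored one.
Parallels shrink by cos φ, so at 76.0774° a degree of longitude is 111000 × 0.2406 ≈ 26707.8 m.
East–west error: 3e-06° × 26707.8 m/° ≈ 0.0801234 m.
That is 0.0801234 m = 8.0123 cm.

8 centimeters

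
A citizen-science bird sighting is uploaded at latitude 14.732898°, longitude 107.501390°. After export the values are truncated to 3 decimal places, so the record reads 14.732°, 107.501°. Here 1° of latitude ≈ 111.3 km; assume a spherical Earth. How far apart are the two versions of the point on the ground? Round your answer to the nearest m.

The latitude changed by +0.000898° and the longitude by +0.000390°.
N–S: 0.000898° × 111300 m/° = 99.9474 m.
E–W at 14.732°: 0.000390° × 111300 × cos 14.732° = 0.000390 × 111300 × 0.9671 ≈ 41.98 m.
Combined displacement = (99.9474² + 41.98²)^½ ≈ 108.406 m.

108 m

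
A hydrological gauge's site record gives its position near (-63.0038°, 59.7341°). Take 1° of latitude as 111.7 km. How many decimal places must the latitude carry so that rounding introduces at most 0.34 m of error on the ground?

One degree of latitude covers 111700 m.
N decimal places → at most half a unit in the last place, 0.5 × 10⁻ᴺ° = 111700/2 × 10⁻ᴺ m.
Need 0.5 × 111700 × 10⁻ᴺ ≤ 0.34 → 10⁻ᴺ ≤ 6.088e-06, so N ≥ 5.22.
At 5 places the error can reach 0.558 m, but 6 places keeps it to 0.0558 m.

6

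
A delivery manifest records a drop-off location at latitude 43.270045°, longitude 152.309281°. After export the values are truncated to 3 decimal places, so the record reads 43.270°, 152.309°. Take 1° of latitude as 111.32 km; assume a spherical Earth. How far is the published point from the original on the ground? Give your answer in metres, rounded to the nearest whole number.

23 metres

The latitude changed by +0.000045° and the longitude by +0.000281°.
N–S: 0.000045° × 111320 m/° = 5.0094 m.
E–W at 43.27°: 0.000281° × 111320 × cos 43.27° = 0.000281 × 111320 × 0.7281 ≈ 22.7766 m.
Hypotenuse of the two orthogonal shifts: √(5.0094² + 22.7766²) = 23.321 m.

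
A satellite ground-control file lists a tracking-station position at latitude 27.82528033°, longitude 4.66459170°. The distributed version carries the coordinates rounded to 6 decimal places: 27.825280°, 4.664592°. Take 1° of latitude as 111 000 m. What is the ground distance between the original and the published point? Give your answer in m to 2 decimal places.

The latitude changed by +0.00000033° and the longitude by -0.00000030°.
N–S: 0.00000033° × 111000 m/° = 0.03663 m.
E–W at 27.8253°: -0.00000030° × 111000 × cos 27.8253° = -0.00000030 × 111000 × 0.8844 ≈ -0.0294497 m.
Hypotenuse of the two orthogonal shifts: √(0.03663² + 0.0294497²) = 0.0470004 m.

0.05 m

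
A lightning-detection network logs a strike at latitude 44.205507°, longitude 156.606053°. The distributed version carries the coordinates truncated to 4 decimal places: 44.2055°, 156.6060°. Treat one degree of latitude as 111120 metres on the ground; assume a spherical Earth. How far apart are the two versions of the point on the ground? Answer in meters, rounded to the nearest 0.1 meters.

Δlat = 44.205507 − 44.2055 = +0.000007°; Δlon = 156.606053 − 156.6060 = +0.000053°.
N–S: 0.000007° × 111120 m/° = 0.77784 m.
E–W at 44.2055°: 0.000053° × 111120 × cos 44.2055° = 0.000053 × 111120 × 0.7168 ≈ 4.22175 m.
Combined displacement = (0.77784² + 4.22175²)^½ ≈ 4.29281 m.

4.3 meters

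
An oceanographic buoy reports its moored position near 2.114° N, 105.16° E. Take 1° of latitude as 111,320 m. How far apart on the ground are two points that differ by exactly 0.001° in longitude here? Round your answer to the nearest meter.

0.001° of longitude at 2.114° is 0.001 × 111320 × cos 2.114° ≈ 0.001 × 111244 = 111.244 m.

111 meters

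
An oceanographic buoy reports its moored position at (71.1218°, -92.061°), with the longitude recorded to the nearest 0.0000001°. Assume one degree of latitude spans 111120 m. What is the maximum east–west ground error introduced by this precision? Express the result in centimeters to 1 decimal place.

0.2 centimeters

Rounding to 7 decimal places leaves the longitude within ±5e-08° of the true value.
Parallels shrink by cos φ, so at 71.1218° a degree of longitude is 111120 × 0.3236 ≈ 35953.7 m.
East–west error: 5e-08° × 35953.7 m/° ≈ 0.00179769 m.
That is 0.00179769 m = 0.17977 cm.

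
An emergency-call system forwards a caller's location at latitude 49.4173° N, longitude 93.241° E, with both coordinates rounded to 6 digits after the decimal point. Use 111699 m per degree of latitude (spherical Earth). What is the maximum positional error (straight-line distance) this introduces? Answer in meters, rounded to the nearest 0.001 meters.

0.067 meters

Rounding to 6 decimal places leaves each coordinate within ±5e-07° of the true value.
N–S: 5e-07° × 111699 m/° = 0.0558495 m.
E–W at 49.4173°: 5e-07° × 111699 × cos 49.4173° = 5e-07 × 111699 × 0.6505 ≈ 0.0363326 m.
Combining orthogonally: (0.0558495² + 0.0363326²)^½ ≈ 0.0666275 m.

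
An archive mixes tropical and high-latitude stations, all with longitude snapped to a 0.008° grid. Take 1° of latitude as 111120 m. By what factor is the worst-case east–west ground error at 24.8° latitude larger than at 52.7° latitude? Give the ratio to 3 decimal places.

1.498

With a 0.008° grid the true value lies within half a step, ±0.008°/2 = ±0.004°, of the stored one.
At 24.8°: 0.004° × 111120 × cos 24.8° = 0.004 × 111120 × 0.9078 ≈ 403.49 m.
Error at 52.7° = 0.004° × 111120 × cos 52.7° ≈ 444.48 × 0.6060 = 269.35 m.
Ratio: 403.49 / 269.35 = cos 24.8° / cos 52.7° ≈ 1.4980.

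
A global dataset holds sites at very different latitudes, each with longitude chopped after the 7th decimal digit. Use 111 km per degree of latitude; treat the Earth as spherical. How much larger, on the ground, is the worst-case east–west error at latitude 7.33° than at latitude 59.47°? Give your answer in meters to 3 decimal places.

0.005 meters

Truncating at 7 decimal places can drop up to a full unit in the last place, so the longitude may be off by as much as 1e-07°.
Error at 7.33° = 1e-07° × 111000 × cos 7.33° ≈ 0.0111 × 0.9918 = 0.011009 m.
At 59.47°: 1e-07° × 111000 × cos 59.47° = 1e-07 × 111000 × 0.5080 ≈ 0.0056387 m.
So the lower-latitude error exceeds the higher by 0.011009 − 0.0056387 = 0.0053706 m.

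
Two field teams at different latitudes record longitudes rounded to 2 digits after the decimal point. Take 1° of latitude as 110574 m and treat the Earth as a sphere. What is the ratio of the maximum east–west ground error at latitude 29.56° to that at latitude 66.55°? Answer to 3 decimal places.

2.186

Rounding to 2 decimal places leaves the longitude within ±0.005° of the true value.
Error at 29.56° = 0.005° × 110574 × cos 29.56° ≈ 552.87 × 0.8698 = 480.91 m.
Error at 66.55° = 0.005° × 110574 × cos 66.55° ≈ 552.87 × 0.3979 = 220.01 m.
Ratio: 480.91 / 220.01 = cos 29.56° / cos 66.55° ≈ 2.1858.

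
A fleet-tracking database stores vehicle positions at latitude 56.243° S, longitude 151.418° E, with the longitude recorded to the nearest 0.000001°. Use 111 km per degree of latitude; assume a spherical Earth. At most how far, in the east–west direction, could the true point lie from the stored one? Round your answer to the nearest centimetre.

Rounding to 6 decimal places leaves the longitude within ±5e-07° of the true value.
At latitude 56.243° a degree of longitude spans 111000 m × cos 56.243° = 111000 × 0.5557 ≈ 61679.6 m.
Maximum E–W displacement: 5e-07 × 61679.6 = 0.0308398 m.
That is 0.0308398 m = 3.084 cm.

3 centimetres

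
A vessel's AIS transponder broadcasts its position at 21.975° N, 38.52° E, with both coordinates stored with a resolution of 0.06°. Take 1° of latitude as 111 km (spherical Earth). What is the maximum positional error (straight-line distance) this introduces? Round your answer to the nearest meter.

4541 meters

With a 0.06° grid the true value lies within half a step, ±0.06°/2 = ±0.03°, of the stored one.
N–S: 0.03° × 111000 m/° = 3330 m.
Longitude error → 0.03 × 111000 × cos 21.975° = 0.03 × 111000 × 0.9273 ≈ 3088.07 m.
Worst case both components are at the extreme and orthogonal: √(3330² + 3088.07²) ≈ 4541.48 m.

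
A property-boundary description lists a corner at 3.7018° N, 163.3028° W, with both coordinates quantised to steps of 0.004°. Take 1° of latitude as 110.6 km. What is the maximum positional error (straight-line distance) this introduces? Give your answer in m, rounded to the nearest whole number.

312 m

With a 0.004° grid the true value lies within half a step, ±0.004°/2 = ±0.002°, of the stored one.
N–S: 0.002° × 110600 m/° = 221.2 m.
E–W at 3.7018°: 0.002° × 110600 × cos 3.7018° = 0.002 × 110600 × 0.9979 ≈ 220.738 m.
Worst case both components are at the extreme and orthogonal: √(221.2² + 220.738²) ≈ 312.498 m.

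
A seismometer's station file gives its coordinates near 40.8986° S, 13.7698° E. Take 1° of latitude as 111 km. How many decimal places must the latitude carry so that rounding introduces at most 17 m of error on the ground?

4 decimal places

One degree of latitude covers 111000 m.
N decimal places → at most half a unit in the last place, 0.5 × 10⁻ᴺ° = 111000/2 × 10⁻ᴺ m.
Need 0.5 × 111000 × 10⁻ᴺ ≤ 17 → 10⁻ᴺ ≤ 3.063e-04, so N ≥ 3.51.
So 4 decimal places suffice (5.55 m); 3 would allow up to 55.5 m.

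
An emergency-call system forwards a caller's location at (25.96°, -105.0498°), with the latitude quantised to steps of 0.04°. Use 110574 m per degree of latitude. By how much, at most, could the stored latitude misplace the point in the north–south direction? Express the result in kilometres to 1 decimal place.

With a 0.04° grid the true value lies within half a step, ±0.04°/2 = ±0.02°, of the stored one.
Along the meridian that is 0.02° × 110574 m/° = 2211.48 m.
That is 2211.48 m = 2.2115 km.

2.2 kilometres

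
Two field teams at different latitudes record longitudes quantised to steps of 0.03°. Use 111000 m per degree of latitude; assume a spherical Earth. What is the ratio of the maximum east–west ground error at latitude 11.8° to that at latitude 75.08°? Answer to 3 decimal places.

3.802

With a 0.03° grid the true value lies within half a step, ±0.03°/2 = ±0.015°, of the stored one.
Error at 11.8° = 0.015° × 111000 × cos 11.8° ≈ 1665 × 0.9789 = 1629.8 m.
At 75.08°: 0.015° × 111000 × cos 75.08° = 0.015 × 111000 × 0.2575 ≈ 428.69 m.
Ratio: 1629.8 / 428.69 = cos 11.8° / cos 75.08° ≈ 3.8019.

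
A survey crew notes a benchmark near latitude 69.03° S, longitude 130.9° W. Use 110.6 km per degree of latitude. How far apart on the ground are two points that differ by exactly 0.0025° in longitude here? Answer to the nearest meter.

99 meters

One degree of longitude here spans 110600 × cos 69.03° = 110600 × 0.3579 ≈ 39581.4 m; 0.0025° of that is 98.9536 m.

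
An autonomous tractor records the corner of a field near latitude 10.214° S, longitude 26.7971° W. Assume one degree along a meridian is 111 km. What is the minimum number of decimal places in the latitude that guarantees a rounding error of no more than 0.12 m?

One degree of latitude covers 111000 m.
Rounding to N decimal places gives at most 0.5 × 10⁻ᴺ degrees of error, i.e. 0.5 × 10⁻ᴺ × 111000 m.
Setting 55500 × 10⁻ᴺ ≤ 0.12 gives 10ᴺ ≥ 4.625e+05, i.e. N ≥ 5.67.
At 5 places the error can reach 0.555 m, but 6 places keeps it to 0.0555 m.

6 decimal places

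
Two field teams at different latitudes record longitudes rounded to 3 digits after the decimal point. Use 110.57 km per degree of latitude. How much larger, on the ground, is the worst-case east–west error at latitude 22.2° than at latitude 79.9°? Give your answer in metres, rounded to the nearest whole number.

41 metres

Rounding to 3 decimal places leaves the longitude within ±0.0005° of the true value.
Error at 22.2° = 0.0005° × 110570 × cos 22.2° ≈ 55.285 × 0.9259 = 51.187 m.
At 79.9°: 0.0005° × 110570 × cos 79.9° = 0.0005 × 110570 × 0.1754 ≈ 9.6951 m.
Difference: 51.187 − 9.6951 = 41.492 m.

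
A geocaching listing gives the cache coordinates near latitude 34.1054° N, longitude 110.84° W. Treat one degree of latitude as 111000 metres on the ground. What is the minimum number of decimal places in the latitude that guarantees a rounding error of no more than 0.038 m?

One degree of latitude covers 111000 m.
Rounding to N decimal places gives at most 0.5 × 10⁻ᴺ degrees of error, i.e. 0.5 × 10⁻ᴺ × 111000 m.
Need 0.5 × 111000 × 10⁻ᴺ ≤ 0.038 → 10⁻ᴺ ≤ 6.847e-07, so N ≥ 6.16.
At 6 places the error can reach 0.0555 m, but 7 places keeps it to 0.00555 m.

7 decimal places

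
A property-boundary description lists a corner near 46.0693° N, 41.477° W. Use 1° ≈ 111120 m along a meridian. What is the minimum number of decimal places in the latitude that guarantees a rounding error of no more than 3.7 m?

One degree of latitude covers 111120 m.
With N decimal places the half-ulp bound is 0.5·10⁻ᴺ°, or 0.5·10⁻ᴺ × 111120 m on the ground.
Setting 55560 × 10⁻ᴺ ≤ 3.7 gives 10ᴺ ≥ 1.502e+04, i.e. N ≥ 4.18.
N = 4 would give 5.56 m (too coarse); N = 5 gives 0.556 m ≤ 3.7 m.

5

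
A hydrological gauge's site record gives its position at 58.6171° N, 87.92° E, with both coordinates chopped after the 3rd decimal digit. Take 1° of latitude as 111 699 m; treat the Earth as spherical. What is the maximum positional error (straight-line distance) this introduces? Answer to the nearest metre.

Truncating at 3 decimal places can drop up to a full unit in the last place, so each coordinate may be off by as much as 0.001°.
North–south component: 0.001° × 111699 = 111.699 m.
E–W at 58.6171°: 0.001° × 111699 × cos 58.6171° = 0.001 × 111699 × 0.5208 ≈ 58.1678 m.
Combining orthogonally: (111.699² + 58.1678²)^½ ≈ 125.937 m.

126 metres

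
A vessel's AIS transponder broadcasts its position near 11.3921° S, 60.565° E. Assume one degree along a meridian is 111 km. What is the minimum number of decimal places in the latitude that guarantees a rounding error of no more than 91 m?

3

One degree of latitude covers 111000 m.
N decimal places → at most half a unit in the last place, 0.5 × 10⁻ᴺ° = 111000/2 × 10⁻ᴺ m.
Need 0.5 × 111000 × 10⁻ᴺ ≤ 91 → 10⁻ᴺ ≤ 1.640e-03, so N ≥ 2.79.
At 2 places the error can reach 555 m, but 3 places keeps it to 55.5 m.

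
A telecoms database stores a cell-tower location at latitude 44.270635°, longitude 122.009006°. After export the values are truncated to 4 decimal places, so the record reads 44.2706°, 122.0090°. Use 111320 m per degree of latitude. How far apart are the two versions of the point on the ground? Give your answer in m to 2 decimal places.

The latitude changed by +0.000035° and the longitude by +0.000006°.
N–S: 0.000035° × 111320 m/° = 3.8962 m.
E–W at 44.2706°: 0.000006° × 111320 × cos 44.2706° = 0.000006 × 111320 × 0.7161 ≈ 0.478265 m.
Combined displacement = (3.8962² + 0.478265²)^½ ≈ 3.92544 m.

3.93 m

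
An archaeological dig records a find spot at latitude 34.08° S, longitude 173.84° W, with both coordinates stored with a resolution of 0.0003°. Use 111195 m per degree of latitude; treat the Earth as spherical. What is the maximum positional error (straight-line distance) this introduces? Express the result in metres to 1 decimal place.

With a 0.0003° grid the true value lies within half a step, ±0.0003°/2 = ±0.00015°, of the stored one.
N–S: 0.00015° × 111195 m/° = 16.6793 m.
East–west component at 34.08°: 0.00015° × 111195 × cos 34.08° ≈ 0.00015 × 92097.9 ≈ 13.8147 m.
Combining orthogonally: (16.6793² + 13.8147²)^½ ≈ 21.6574 m.

21.7 metres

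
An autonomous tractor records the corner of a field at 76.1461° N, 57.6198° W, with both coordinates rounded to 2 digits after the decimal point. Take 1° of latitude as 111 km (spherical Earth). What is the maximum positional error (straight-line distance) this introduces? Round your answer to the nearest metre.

Rounding to 2 decimal places leaves each coordinate within ±0.005° of the true value.
Latitude error → 0.005 × 111000 = 555 m along the meridian.
East–west component at 76.1461°: 0.005° × 111000 × cos 76.1461° ≈ 0.005 × 26578.6 ≈ 132.893 m.
The two errors are perpendicular, so the maximum displacement is √(555² + 132.893²) ≈ 570.689 m.

571 metres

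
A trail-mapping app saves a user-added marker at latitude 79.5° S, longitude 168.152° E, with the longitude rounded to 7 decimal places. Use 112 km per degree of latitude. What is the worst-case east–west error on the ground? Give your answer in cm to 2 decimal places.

0.10 cm

Rounding to 7 decimal places leaves the longitude within ±5e-08° of the true value.
At latitude 79.5° a degree of longitude spans 112000 m × cos 79.5° = 112000 × 0.1822 ≈ 20410.4 m.
So at most 5e-08° × 20410.4 ≈ 0.00102052 m east–west.
That is 0.00102052 m = 0.10205 cm.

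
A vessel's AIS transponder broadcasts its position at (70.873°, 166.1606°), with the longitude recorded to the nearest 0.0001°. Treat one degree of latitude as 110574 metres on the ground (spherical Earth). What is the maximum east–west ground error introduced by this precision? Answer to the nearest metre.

Rounding to 4 decimal places leaves the longitude within ±5e-05° of the true value.
One degree of longitude at 70.873° is 110574 × cos 70.873° ≈ 110574 × 0.3277 = 36231 m.
East–west error: 5e-05° × 36231 m/° ≈ 1.81155 m.

2 metres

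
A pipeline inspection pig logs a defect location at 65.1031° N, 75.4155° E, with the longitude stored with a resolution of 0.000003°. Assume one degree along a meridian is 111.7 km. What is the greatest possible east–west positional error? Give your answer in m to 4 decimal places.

0.0705 m

With a 0.000003° grid the true value lies within half a step, ±0.000003°/2 = ±1.5e-06°, of the stored one.
One degree of longitude at 65.1031° is 111700 × cos 65.1031° ≈ 111700 × 0.4210 = 47024.2 m.
So at most 1.5e-06° × 47024.2 ≈ 0.0705363 m east–west.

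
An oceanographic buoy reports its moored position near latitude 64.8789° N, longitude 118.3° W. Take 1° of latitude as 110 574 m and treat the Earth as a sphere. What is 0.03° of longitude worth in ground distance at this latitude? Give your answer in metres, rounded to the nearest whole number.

At 64.8789° a degree of longitude is 110574 × cos 64.8789° ≈ 46942.3 m, so 0.03° corresponds to 1408.27 m.

1408 metres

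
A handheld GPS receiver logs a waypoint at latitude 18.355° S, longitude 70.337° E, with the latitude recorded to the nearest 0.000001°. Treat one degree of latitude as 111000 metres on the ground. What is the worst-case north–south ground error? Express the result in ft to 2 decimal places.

Rounding to 6 decimal places leaves the latitude within ±5e-07° of the true value.
North–south distance: 5e-07° × 111000 m/° = 0.0555 m.
In feet: 0.0555 m ÷ 0.3048 ≈ 0.18209 ft.

0.18 ft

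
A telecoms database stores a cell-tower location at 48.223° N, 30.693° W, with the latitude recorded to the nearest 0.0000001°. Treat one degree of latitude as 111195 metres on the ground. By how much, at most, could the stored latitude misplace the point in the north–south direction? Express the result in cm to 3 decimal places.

0.556 cm

Rounding to 7 decimal places leaves the latitude within ±5e-08° of the true value.
North–south distance: 5e-08° × 111195 m/° = 0.00555975 m.
That is 0.00555975 m = 0.55597 cm.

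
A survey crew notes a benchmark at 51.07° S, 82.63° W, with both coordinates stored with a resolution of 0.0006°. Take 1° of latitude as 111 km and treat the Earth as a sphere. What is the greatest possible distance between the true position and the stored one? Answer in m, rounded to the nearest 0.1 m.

39.3 m

With a 0.0006° grid the true value lies within half a step, ±0.0006°/2 = ±0.0003°, of the stored one.
North–south component: 0.0003° × 111000 = 33.3 m.
East–west component at 51.07°: 0.0003° × 111000 × cos 51.07° ≈ 0.0003 × 69749.1 ≈ 20.9247 m.
Combining orthogonally: (33.3² + 20.9247²)^½ ≈ 39.3285 m.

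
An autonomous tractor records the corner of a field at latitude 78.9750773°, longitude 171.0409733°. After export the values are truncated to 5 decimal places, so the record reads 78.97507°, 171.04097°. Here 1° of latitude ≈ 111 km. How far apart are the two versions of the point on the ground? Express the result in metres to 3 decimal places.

The latitude changed by +0.0000073° and the longitude by +0.0000033°.
N–S: 0.0000073° × 111000 m/° = 0.8103 m.
East–west at this latitude: 0.0000033° × 111000 × cos 78.9751° ≈ 0.0000033 × 21227.2 = 0.0700498 m.
Combined displacement = (0.8103² + 0.0700498²)^½ ≈ 0.813322 m.

0.813 metres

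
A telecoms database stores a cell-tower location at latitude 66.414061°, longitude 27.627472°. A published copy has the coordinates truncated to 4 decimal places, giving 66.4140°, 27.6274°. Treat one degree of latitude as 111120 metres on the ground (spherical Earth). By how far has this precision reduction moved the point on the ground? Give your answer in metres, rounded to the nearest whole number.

The latitude changed by +0.000061° and the longitude by +0.000072°.
North–south shift: 0.000061 × 111120 = 6.77832 m.
E–W at 66.414°: 0.000072° × 111120 × cos 66.414° = 0.000072 × 111120 × 0.4001 ≈ 3.20126 m.
Distance: √(6.77832² + 3.20126²) ≈ 7.49624 m.

7 metres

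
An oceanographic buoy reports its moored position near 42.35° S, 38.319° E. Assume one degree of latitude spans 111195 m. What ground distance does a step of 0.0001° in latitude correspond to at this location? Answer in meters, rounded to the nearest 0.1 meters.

11.1 meters

Along a meridian 0.0001° is 0.0001 × 111195 = 11.1195 m.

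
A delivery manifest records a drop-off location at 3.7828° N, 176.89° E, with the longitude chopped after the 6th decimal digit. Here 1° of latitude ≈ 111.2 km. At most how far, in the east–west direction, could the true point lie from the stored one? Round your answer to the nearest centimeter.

11 centimeters

Truncating at 6 decimal places can drop up to a full unit in the last place, so the longitude may be off by as much as 1e-06°.
Parallels shrink by cos φ, so at 3.7828° a degree of longitude is 111200 × 0.9978 ≈ 110958 m.
Maximum E–W displacement: 1e-06 × 110958 = 0.110958 m.
That is 0.110958 m = 11.096 cm.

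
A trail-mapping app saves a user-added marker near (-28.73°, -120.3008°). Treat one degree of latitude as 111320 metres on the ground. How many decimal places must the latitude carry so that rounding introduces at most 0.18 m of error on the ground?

One degree of latitude covers 111320 m.
N decimal places → at most half a unit in the last place, 0.5 × 10⁻ᴺ° = 111320/2 × 10⁻ᴺ m.
Need 0.5 × 111320 × 10⁻ᴺ ≤ 0.18 → 10⁻ᴺ ≤ 3.234e-06, so N ≥ 5.49.
N = 5 would give 0.557 m (too coarse); N = 6 gives 0.0557 m ≤ 0.18 m.

6 decimal places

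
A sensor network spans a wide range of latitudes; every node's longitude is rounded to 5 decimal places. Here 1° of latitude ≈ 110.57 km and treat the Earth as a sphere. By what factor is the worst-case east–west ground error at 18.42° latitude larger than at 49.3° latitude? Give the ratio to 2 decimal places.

1.45

Rounding to 5 decimal places leaves the longitude within ±5e-06° of the true value.
At 18.42°: 5e-06° × 110570 × cos 18.42° = 5e-06 × 110570 × 0.9488 ≈ 0.52453 m.
At 49.3°: 5e-06° × 110570 × cos 49.3° = 5e-06 × 110570 × 0.6521 ≈ 0.36051 m.
Ratio: 0.52453 / 0.36051 = cos 18.42° / cos 49.3° ≈ 1.4549.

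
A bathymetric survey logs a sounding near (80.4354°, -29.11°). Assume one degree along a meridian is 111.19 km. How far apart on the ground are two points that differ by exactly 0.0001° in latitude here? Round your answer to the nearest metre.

0.0001° × 111190 m/° = 11.119 m.

11 metres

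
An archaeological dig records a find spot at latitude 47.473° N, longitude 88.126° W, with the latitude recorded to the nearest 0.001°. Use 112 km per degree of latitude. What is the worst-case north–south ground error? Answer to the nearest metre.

Rounding to 3 decimal places leaves the latitude within ±0.0005° of the true value.
Along the meridian that is 0.0005° × 112000 m/° = 56 m.

56 metres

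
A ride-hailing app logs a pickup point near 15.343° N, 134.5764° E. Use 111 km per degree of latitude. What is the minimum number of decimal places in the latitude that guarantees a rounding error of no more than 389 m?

3

One degree of latitude covers 111000 m.
With N decimal places the half-ulp bound is 0.5·10⁻ᴺ°, or 0.5·10⁻ᴺ × 111000 m on the ground.
Setting 55500 × 10⁻ᴺ ≤ 389 gives 10ᴺ ≥ 142.7, i.e. N ≥ 2.15.
N = 2 would give 555 m (too coarse); N = 3 gives 55.5 m ≤ 389 m.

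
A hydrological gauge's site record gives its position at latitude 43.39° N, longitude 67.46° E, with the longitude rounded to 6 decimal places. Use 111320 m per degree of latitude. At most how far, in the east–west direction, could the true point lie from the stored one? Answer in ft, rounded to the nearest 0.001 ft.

0.133 ft

Rounding to 6 decimal places leaves the longitude within ±5e-07° of the true value.
Parallels shrink by cos φ, so at 43.39° a degree of longitude is 111320 × 0.7267 ≈ 80895.6 m.
So at most 5e-07° × 80895.6 ≈ 0.0404478 m east–west.
In feet: 0.0404478 m ÷ 0.3048 ≈ 0.1327 ft.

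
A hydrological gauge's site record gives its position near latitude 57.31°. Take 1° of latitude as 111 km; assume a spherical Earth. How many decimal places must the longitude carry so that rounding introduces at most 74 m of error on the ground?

3 decimal places

At 57.31° one degree of longitude covers 111000 × cos 57.31° ≈ 111000 × 0.5401 ≈ 59950.4 m.
N decimal places → at most half a unit in the last place, 0.5 × 10⁻ᴺ° = 59950.4/2 × 10⁻ᴺ m.
Need 0.5 × 59950.4 × 10⁻ᴺ ≤ 74 → 10⁻ᴺ ≤ 2.469e-03, so N ≥ 2.61.
N = 2 would give 300 m (too coarse); N = 3 gives 30 m ≤ 74 m.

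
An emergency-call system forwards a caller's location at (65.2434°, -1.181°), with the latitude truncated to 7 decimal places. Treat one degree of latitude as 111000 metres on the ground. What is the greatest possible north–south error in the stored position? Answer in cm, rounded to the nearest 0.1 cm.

1.1 cm

Truncating at 7 decimal places can drop up to a full unit in the last place, so the latitude may be off by as much as 1e-07°.
So the N–S error is at most 1e-07 × 111000 = 0.0111 m.
That is 0.0111 m = 1.11 cm.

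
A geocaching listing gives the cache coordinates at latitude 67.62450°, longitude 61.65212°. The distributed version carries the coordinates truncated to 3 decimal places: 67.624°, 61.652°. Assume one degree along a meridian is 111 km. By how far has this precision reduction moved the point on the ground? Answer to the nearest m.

Δlat = 67.62450 − 67.624 = +0.00050°; Δlon = 61.65212 − 61.652 = +0.00012°.
North–south shift: 0.00050 × 111000 = 55.5 m.
East–west at this latitude: 0.00012° × 111000 × cos 67.624° ≈ 0.00012 × 42255.8 = 5.0707 m.
Distance: √(55.5² + 5.0707²) ≈ 55.7312 m.

56 m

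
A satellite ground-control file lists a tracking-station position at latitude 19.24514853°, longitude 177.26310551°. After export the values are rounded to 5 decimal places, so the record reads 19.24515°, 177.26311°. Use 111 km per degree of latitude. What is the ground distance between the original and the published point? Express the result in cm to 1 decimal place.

49.8 cm

The latitude changed by -0.00000147° and the longitude by -0.00000449°.
N–S: -0.00000147° × 111000 m/° = -0.16317 m.
East–west at this latitude: -0.00000449° × 111000 × cos 19.2451° ≈ -0.00000449 × 104797 = -0.470538 m.
Combined displacement = (0.16317² + 0.470538²)^½ ≈ 0.498027 m.
That is 0.498027 m = 49.803 cm.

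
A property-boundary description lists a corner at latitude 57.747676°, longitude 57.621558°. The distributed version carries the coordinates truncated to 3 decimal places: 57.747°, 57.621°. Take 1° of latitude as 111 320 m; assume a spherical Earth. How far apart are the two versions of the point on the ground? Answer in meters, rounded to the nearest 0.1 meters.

82.2 meters

Δlat = 57.747676 − 57.747 = +0.000676°; Δlon = 57.621558 − 57.621 = +0.000558°.
N–S: 0.000676° × 111320 m/° = 75.2523 m.
E–W at 57.747°: 0.000558° × 111320 × cos 57.747° = 0.000558 × 111320 × 0.5337 ≈ 33.149 m.
Combined displacement = (75.2523² + 33.149²)^½ ≈ 82.23 m.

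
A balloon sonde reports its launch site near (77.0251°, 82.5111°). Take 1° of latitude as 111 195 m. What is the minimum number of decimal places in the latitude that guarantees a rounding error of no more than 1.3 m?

5 decimal places

One degree of latitude covers 111195 m.
Rounding to N decimal places gives at most 0.5 × 10⁻ᴺ degrees of error, i.e. 0.5 × 10⁻ᴺ × 111195 m.
Setting 55597.5 × 10⁻ᴺ ≤ 1.3 gives 10ᴺ ≥ 4.277e+04, i.e. N ≥ 4.63.
At 4 places the error can reach 5.56 m, but 5 places keeps it to 0.556 m.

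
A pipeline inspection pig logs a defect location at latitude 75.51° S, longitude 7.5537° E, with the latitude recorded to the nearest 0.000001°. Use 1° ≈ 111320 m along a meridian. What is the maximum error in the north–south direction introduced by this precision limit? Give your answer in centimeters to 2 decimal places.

Rounding to 6 decimal places leaves the latitude within ±5e-07° of the true value.
So the N–S error is at most 5e-07 × 111320 = 0.05566 m.
That is 0.05566 m = 5.566 cm.

5.57 centimeters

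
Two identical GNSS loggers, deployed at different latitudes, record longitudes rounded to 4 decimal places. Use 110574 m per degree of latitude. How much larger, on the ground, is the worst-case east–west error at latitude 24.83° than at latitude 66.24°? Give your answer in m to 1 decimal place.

2.8 m

Rounding to 4 decimal places leaves the longitude within ±5e-05° of the true value.
Error at 24.83° = 5e-05° × 110574 × cos 24.83° ≈ 5.5287 × 0.9076 = 5.0176 m.
Error at 66.24° = 5e-05° × 110574 × cos 66.24° ≈ 5.5287 × 0.4029 = 2.2275 m.
Difference: 5.0176 − 2.2275 = 2.7901 m.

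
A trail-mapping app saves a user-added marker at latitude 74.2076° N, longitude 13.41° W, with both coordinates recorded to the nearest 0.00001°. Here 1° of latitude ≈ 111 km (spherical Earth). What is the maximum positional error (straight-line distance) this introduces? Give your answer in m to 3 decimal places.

Rounding to 5 decimal places leaves each coordinate within ±5e-06° of the true value.
North–south component: 5e-06° × 111000 = 0.555 m.
E–W at 74.2076°: 5e-06° × 111000 × cos 74.2076° = 5e-06 × 111000 × 0.2722 ≈ 0.151045 m.
Worst case both components are at the extreme and orthogonal: √(0.555² + 0.151045²) ≈ 0.575186 m.

0.575 m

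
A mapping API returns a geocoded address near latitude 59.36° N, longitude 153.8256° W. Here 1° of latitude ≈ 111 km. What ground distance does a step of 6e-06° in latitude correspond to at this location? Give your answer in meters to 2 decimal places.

0.67 meters

Along a meridian 6e-06° is 6e-06 × 111000 = 0.666 m.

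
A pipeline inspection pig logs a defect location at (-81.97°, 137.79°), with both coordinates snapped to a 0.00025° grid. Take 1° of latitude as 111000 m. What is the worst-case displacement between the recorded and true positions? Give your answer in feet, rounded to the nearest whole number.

46 feet

With a 0.00025° grid the true value lies within half a step, ±0.00025°/2 = ±0.000125°, of the stored one.
Latitude error → 0.000125 × 111000 = 13.875 m along the meridian.
Longitude error → 0.000125 × 111000 × cos 81.97° = 0.000125 × 111000 × 0.1397 ≈ 1.93822 m.
The two errors are perpendicular, so the maximum displacement is √(13.875² + 1.93822²) ≈ 14.0097 m.
In feet: 14.0097 m ÷ 0.3048 ≈ 45.964 ft.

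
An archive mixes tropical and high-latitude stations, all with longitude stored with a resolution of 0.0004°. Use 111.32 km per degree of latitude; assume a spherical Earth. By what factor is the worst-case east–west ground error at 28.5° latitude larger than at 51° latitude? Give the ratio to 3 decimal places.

With a 0.0004° grid the true value lies within half a step, ±0.0004°/2 = ±0.0002°, of the stored one.
Error at 28.5° = 0.0002° × 111320 × cos 28.5° ≈ 22.264 × 0.8788 = 19.566 m.
Error at 51° = 0.0002° × 111320 × cos 51° ≈ 22.264 × 0.6293 = 14.011 m.
The ratio reduces to cos 28.5° / cos 51° = 0.8788/0.6293 ≈ 1.3965.

1.396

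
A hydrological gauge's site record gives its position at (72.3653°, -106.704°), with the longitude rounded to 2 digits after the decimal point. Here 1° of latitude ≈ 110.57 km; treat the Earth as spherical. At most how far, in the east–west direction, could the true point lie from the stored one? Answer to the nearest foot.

Rounding to 2 decimal places leaves the longitude within ±0.005° of the true value.
At latitude 72.3653° a degree of longitude spans 110570 m × cos 72.3653° = 110570 × 0.3029 ≈ 33496.9 m.
East–west error: 0.005° × 33496.9 m/° ≈ 167.484 m.
Converting: 167.484 m × 3.2808 ft/m ≈ 549.49 ft.

549 feet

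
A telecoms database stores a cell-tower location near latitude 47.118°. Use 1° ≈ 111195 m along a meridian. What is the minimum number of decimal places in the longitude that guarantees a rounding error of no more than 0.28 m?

At 47.118° one degree of longitude covers 111195 × cos 47.118° ≈ 111195 × 0.6805 ≈ 75667.2 m.
N decimal places → at most half a unit in the last place, 0.5 × 10⁻ᴺ° = 75667.2/2 × 10⁻ᴺ m.
Setting 37833.6 × 10⁻ᴺ ≤ 0.28 gives 10ᴺ ≥ 1.351e+05, i.e. N ≥ 5.13.
So 6 decimal places suffice (0.0378 m); 5 would allow up to 0.378 m.

6 decimal places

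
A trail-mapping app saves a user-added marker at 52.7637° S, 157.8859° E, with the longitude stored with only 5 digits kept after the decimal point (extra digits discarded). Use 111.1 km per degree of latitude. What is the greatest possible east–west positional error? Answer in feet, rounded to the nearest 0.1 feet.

2.2 feet

Truncating at 5 decimal places can drop up to a full unit in the last place, so the longitude may be off by as much as 1e-05°.
Parallels shrink by cos φ, so at 52.7637° a degree of longitude is 111100 × 0.6051 ≈ 67227 m.
East–west error: 1e-05° × 67227 m/° ≈ 0.67227 m.
In feet: 0.67227 m ÷ 0.3048 ≈ 2.2056 ft.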